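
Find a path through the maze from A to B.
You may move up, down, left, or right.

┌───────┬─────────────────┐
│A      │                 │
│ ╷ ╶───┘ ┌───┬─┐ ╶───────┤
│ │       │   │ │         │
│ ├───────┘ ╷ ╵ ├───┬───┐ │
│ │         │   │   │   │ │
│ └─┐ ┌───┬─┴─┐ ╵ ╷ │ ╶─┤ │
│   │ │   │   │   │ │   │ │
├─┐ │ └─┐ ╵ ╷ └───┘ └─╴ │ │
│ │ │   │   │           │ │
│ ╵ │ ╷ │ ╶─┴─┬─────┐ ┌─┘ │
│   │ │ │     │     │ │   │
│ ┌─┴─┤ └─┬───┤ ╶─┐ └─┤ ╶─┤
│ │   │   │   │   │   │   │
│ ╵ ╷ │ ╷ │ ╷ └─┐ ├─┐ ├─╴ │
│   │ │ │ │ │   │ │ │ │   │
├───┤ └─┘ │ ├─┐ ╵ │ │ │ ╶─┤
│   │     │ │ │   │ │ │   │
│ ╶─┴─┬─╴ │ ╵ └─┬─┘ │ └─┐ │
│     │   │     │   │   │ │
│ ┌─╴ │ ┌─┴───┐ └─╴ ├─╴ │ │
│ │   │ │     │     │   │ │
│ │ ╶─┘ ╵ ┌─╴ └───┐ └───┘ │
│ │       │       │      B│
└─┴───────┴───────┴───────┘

Finding the shortest path through the maze:
Path length: 29 steps
Directions: right → down → right → right → right → up → right → right → right → right → down → right → right → right → right → down → down → down → down → left → down → right → down → left → down → right → down → down → down

Solution:

┌───────┬─────────────────┐
│A ↓    │↱ → → → ↓        │
│ ╷ ╶───┘ ┌───┬─┐ ╶───────┤
│ │↳ → → ↑│   │ │↳ → → → ↓│
│ ├───────┘ ╷ ╵ ├───┬───┐ │
│ │         │   │   │   │↓│
│ └─┐ ┌───┬─┴─┐ ╵ ╷ │ ╶─┤ │
│   │ │   │   │   │ │   │↓│
├─┐ │ └─┐ ╵ ╷ └───┘ └─╴ │ │
│ │ │   │   │           │↓│
│ ╵ │ ╷ │ ╶─┴─┬─────┐ ┌─┘ │
│   │ │ │     │     │ │↓ ↲│
│ ┌─┴─┤ └─┬───┤ ╶─┐ └─┤ ╶─┤
│ │   │   │   │   │   │↳ ↓│
│ ╵ ╷ │ ╷ │ ╷ └─┐ ├─┐ ├─╴ │
│   │ │ │ │ │   │ │ │ │↓ ↲│
├───┤ └─┘ │ ├─┐ ╵ │ │ │ ╶─┤
│   │     │ │ │   │ │ │↳ ↓│
│ ╶─┴─┬─╴ │ ╵ └─┬─┘ │ └─┐ │
│     │   │     │   │   │↓│
│ ┌─╴ │ ┌─┴───┐ └─╴ ├─╴ │ │
│ │   │ │     │     │   │↓│
│ │ ╶─┘ ╵ ┌─╴ └───┐ └───┘ │
│ │       │       │      B│
└─┴───────┴───────┴───────┘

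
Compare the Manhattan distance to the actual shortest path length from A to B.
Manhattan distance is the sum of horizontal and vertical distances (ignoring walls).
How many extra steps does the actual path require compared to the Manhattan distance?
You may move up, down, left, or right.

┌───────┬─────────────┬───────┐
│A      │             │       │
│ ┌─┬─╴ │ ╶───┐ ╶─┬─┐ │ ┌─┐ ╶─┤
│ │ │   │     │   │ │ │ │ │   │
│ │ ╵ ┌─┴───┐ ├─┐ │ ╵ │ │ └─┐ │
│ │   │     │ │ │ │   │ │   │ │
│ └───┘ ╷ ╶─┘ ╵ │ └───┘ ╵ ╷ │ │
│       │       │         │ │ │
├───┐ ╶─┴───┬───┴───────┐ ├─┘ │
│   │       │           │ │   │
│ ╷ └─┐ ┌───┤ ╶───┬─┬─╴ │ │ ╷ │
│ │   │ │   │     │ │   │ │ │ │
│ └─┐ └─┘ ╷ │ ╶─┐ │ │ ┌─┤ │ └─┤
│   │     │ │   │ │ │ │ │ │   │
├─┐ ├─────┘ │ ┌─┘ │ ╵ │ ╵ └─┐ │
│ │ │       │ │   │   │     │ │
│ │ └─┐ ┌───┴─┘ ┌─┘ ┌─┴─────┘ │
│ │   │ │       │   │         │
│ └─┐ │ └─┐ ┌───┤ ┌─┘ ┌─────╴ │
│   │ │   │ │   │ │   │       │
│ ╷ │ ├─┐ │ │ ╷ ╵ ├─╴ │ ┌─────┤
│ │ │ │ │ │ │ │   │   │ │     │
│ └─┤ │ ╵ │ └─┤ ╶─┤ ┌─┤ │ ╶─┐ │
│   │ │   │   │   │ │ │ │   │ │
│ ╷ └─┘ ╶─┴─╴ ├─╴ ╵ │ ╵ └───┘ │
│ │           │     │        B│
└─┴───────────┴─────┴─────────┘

Manhattan distance: |12 - 0| + |14 - 0| = 26
Actual path length: 52
Extra steps: 52 - 26 = 26

Solution:

┌───────┬─────────────┬───────┐
│A      │↱ → → ↓      │↱ → ↓  │
│ ┌─┬─╴ │ ╶───┐ ╶─┬─┐ │ ┌─┐ ╶─┤
│↓│ │   │↑ ← ↰│↳ ↓│ │ │↑│ │↳ ↓│
│ │ ╵ ┌─┴───┐ ├─┐ │ ╵ │ │ └─┐ │
│↓│   │↱ ↓  │↑│ │↓│   │↑│   │↓│
│ └───┘ ╷ ╶─┘ ╵ │ └───┘ ╵ ╷ │ │
│↳ → → ↑│↳ → ↑  │↳ → → ↑  │ │↓│
├───┐ ╶─┴───┬───┴───────┐ ├─┘ │
│   │       │           │ │↓ ↲│
│ ╷ └─┐ ┌───┤ ╶───┬─┬─╴ │ │ ╷ │
│ │   │ │   │     │ │   │ │↓│ │
│ └─┐ └─┘ ╷ │ ╶─┐ │ │ ┌─┤ │ └─┤
│   │     │ │   │ │ │ │ │ │↳ ↓│
├─┐ ├─────┘ │ ┌─┘ │ ╵ │ ╵ └─┐ │
│ │ │       │ │   │   │     │↓│
│ │ └─┐ ┌───┴─┘ ┌─┘ ┌─┴─────┘ │
│ │   │ │       │   │        ↓│
│ └─┐ │ └─┐ ┌───┤ ┌─┘ ┌─────╴ │
│   │ │   │ │   │ │   │↓ ← ← ↲│
│ ╷ │ ├─┐ │ │ ╷ ╵ ├─╴ │ ┌─────┤
│ │ │ │ │ │ │ │   │   │↓│     │
│ └─┤ │ ╵ │ └─┤ ╶─┤ ┌─┤ │ ╶─┐ │
│   │ │   │   │   │ │ │↓│   │ │
│ ╷ └─┘ ╶─┴─╴ ├─╴ ╵ │ ╵ └───┘ │
│ │           │     │  ↳ → → B│
└─┴───────────┴─────┴─────────┘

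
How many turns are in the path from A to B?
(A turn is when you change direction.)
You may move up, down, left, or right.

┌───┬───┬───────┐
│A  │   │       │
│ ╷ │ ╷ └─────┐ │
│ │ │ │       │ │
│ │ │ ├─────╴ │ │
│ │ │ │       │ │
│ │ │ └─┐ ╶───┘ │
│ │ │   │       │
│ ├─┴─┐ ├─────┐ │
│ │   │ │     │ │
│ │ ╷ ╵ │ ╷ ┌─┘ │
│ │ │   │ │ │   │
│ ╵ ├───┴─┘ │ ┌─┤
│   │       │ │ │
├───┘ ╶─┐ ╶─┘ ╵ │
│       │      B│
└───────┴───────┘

Directions: down, down, down, down, down, down, right, up, up, right, down, right, up, up, left, up, up, up, right, down, right, right, right, down, left, left, down, right, right, right, down, down, left, down, down, right
Number of turns: 19

Solution:

┌───┬───┬───────┐
│A  │↱ ↓│       │
│ ╷ │ ╷ └─────┐ │
│↓│ │↑│↳ → → ↓│ │
│ │ │ ├─────╴ │ │
│↓│ │↑│  ↓ ← ↲│ │
│ │ │ └─┐ ╶───┘ │
│↓│ │↑ ↰│↳ → → ↓│
│ ├─┴─┐ ├─────┐ │
│↓│↱ ↓│↑│     │↓│
│ │ ╷ ╵ │ ╷ ┌─┘ │
│↓│↑│↳ ↑│ │ │↓ ↲│
│ ╵ ├───┴─┘ │ ┌─┤
│↳ ↑│       │↓│ │
├───┘ ╶─┐ ╶─┘ ╵ │
│       │    ↳ B│
└───────┴───────┘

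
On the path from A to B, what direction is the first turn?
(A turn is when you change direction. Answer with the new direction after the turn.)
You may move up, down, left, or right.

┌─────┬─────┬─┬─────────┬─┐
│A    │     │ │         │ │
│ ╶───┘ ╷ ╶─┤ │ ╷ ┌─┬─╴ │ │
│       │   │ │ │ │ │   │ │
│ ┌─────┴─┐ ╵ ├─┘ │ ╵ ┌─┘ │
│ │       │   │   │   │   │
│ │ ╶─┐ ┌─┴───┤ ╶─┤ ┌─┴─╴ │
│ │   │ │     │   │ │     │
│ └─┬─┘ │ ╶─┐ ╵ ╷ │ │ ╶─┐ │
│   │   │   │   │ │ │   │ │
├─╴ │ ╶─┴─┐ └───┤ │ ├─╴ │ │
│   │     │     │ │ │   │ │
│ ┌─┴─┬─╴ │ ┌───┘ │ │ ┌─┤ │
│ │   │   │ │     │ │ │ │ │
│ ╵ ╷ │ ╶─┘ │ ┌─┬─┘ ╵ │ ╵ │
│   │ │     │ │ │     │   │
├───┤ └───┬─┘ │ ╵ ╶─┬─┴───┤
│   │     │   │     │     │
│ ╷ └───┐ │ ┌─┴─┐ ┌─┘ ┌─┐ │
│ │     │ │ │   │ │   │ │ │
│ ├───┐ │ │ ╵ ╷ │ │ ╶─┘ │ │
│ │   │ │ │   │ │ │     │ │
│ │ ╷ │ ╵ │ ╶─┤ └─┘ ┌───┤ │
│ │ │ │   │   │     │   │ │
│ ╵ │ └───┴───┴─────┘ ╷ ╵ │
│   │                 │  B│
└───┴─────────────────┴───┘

Directions: down, down, down, down, right, down, left, down, down, right, up, right, down, down, right, right, down, down, down, left, up, up, left, left, up, left, down, down, down, down, right, up, up, right, down, down, right, right, right, right, right, right, right, right, up, right, down, right
First turn direction: right

Solution:

┌─────┬─────┬─┬─────────┬─┐
│A    │     │ │         │ │
│ ╶───┘ ╷ ╶─┤ │ ╷ ┌─┬─╴ │ │
│↓      │   │ │ │ │ │   │ │
│ ┌─────┴─┐ ╵ ├─┘ │ ╵ ┌─┘ │
│↓│       │   │   │   │   │
│ │ ╶─┐ ┌─┴───┤ ╶─┤ ┌─┴─╴ │
│↓│   │ │     │   │ │     │
│ └─┬─┘ │ ╶─┐ ╵ ╷ │ │ ╶─┐ │
│↳ ↓│   │   │   │ │ │   │ │
├─╴ │ ╶─┴─┐ └───┤ │ ├─╴ │ │
│↓ ↲│     │     │ │ │   │ │
│ ┌─┴─┬─╴ │ ┌───┘ │ │ ┌─┤ │
│↓│↱ ↓│   │ │     │ │ │ │ │
│ ╵ ╷ │ ╶─┘ │ ┌─┬─┘ ╵ │ ╵ │
│↳ ↑│↓│     │ │ │     │   │
├───┤ └───┬─┘ │ ╵ ╶─┬─┴───┤
│↓ ↰│↳ → ↓│   │     │     │
│ ╷ └───┐ │ ┌─┴─┐ ┌─┘ ┌─┐ │
│↓│↑ ← ↰│↓│ │   │ │   │ │ │
│ ├───┐ │ │ ╵ ╷ │ │ ╶─┘ │ │
│↓│↱ ↓│↑│↓│   │ │ │     │ │
│ │ ╷ │ ╵ │ ╶─┤ └─┘ ┌───┤ │
│↓│↑│↓│↑ ↲│   │     │↱ ↓│ │
│ ╵ │ └───┴───┴─────┘ ╷ ╵ │
│↳ ↑│↳ → → → → → → → ↑│↳ B│
└───┴─────────────────┴───┘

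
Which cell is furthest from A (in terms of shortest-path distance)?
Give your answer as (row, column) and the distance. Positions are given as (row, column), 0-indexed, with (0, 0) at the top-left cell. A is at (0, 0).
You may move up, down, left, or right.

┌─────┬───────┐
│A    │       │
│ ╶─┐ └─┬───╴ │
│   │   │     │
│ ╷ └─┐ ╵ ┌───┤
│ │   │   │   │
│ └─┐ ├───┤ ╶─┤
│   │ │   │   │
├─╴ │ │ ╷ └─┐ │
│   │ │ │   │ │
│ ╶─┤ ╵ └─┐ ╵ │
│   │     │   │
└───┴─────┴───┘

Computing BFS distances from A to all cells:
Furthest cell: (2, 6)
Distance: 20 steps

Path from A to the furthest cell:

┌─────┬───────┐
│A    │       │
│ ╶─┐ └─┬───╴ │
│↳ ↓│   │     │
│ ╷ └─┐ ╵ ┌───┤
│ │↳ ↓│   │↱ B│
│ └─┐ ├───┤ ╶─┤
│   │↓│↱ ↓│↑ ↰│
├─╴ │ │ ╷ └─┐ │
│   │↓│↑│↳ ↓│↑│
│ ╶─┤ ╵ └─┐ ╵ │
│   │↳ ↑  │↳ ↑│
└───┴─────┴───┘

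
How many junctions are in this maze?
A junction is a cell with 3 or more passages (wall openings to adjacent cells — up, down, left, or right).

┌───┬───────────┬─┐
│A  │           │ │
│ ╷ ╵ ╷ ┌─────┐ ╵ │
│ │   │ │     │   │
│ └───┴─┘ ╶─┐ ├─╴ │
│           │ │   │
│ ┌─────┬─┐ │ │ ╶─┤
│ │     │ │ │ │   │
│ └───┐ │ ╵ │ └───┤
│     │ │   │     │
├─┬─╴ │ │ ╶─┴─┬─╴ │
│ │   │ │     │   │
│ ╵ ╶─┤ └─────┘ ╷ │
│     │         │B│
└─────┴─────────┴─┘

Checking each cell for number of passages:

Junctions found (3+ passages):
  (0, 3): 3 passages
  (1, 8): 3 passages
  (2, 0): 3 passages
  (2, 4): 3 passages
  (4, 4): 3 passages
  (5, 8): 3 passages
  (6, 1): 3 passages
Total junctions: 7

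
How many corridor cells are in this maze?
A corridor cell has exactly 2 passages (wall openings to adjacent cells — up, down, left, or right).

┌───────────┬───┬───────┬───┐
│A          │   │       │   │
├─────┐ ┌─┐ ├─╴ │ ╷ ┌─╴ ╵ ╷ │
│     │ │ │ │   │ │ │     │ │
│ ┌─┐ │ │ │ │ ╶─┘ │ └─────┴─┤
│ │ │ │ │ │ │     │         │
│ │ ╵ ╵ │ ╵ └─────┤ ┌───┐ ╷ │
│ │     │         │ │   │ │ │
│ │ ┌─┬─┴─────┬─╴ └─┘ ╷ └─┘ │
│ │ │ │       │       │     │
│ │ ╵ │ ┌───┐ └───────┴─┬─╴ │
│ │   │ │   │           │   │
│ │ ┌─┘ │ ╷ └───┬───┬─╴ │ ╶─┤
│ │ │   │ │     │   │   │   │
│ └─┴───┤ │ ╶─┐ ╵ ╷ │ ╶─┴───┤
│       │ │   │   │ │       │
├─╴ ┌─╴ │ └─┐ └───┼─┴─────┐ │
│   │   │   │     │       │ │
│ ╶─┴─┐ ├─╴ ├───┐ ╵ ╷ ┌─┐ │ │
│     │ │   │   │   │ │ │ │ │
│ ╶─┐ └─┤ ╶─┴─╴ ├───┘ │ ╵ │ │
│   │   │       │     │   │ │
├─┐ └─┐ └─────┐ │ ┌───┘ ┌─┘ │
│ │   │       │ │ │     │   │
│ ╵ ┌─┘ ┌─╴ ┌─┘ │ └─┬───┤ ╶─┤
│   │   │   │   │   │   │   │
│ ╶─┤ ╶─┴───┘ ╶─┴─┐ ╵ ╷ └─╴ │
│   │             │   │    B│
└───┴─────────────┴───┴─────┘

Counting cells with exactly 2 passages:
Total corridor cells: 148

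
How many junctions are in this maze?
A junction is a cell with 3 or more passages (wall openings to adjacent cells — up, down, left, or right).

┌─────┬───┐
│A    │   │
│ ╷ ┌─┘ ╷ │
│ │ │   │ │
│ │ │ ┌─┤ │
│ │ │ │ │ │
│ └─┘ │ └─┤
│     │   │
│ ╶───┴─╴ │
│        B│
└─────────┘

Checking each cell for number of passages:

Junctions found (3+ passages):
  (0, 1): 3 passages
  (3, 0): 3 passages
Total junctions: 2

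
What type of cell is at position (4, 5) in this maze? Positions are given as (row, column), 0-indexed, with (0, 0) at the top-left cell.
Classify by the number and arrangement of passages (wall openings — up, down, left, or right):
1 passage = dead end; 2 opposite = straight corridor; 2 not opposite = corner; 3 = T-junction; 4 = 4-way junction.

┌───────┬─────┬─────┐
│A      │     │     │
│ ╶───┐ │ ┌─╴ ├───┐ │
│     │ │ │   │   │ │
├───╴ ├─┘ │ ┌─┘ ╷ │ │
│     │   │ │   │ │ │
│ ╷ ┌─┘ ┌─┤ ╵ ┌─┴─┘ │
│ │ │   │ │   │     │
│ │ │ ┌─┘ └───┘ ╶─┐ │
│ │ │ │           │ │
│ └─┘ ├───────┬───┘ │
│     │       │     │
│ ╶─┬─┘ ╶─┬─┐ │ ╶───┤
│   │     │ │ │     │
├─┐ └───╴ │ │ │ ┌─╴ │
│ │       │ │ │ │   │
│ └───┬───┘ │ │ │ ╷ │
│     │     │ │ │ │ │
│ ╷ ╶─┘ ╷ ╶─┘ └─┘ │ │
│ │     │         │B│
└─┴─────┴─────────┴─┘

Checking cell at (4, 5):
Number of passages: 2
Cell type: straight corridor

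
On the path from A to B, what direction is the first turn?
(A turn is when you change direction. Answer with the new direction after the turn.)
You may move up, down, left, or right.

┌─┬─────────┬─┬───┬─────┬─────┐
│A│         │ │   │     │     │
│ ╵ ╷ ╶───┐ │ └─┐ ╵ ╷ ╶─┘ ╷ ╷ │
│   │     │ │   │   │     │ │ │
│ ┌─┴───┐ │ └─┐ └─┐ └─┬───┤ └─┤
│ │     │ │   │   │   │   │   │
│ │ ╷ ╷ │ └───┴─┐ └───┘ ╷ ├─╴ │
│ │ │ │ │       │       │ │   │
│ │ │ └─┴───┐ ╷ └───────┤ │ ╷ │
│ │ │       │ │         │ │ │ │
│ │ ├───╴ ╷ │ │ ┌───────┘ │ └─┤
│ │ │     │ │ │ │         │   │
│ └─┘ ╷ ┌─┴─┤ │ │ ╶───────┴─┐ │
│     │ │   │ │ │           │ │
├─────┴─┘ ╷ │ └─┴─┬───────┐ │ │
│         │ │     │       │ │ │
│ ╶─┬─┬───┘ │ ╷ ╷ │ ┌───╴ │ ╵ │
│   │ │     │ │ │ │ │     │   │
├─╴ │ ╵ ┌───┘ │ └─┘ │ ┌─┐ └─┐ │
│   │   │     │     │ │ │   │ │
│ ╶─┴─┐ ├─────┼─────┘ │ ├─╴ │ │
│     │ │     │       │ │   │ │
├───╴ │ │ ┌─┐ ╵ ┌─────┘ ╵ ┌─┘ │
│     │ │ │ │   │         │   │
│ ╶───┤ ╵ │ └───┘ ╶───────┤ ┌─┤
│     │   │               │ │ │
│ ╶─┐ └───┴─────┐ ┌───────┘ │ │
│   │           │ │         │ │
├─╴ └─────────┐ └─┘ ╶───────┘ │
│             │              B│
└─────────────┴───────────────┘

Directions: down, right, up, right, down, right, right, down, down, right, right, down, down, down, down, right, down, down, right, right, up, up, right, right, right, down, left, left, down, down, left, left, left, down, left, up, left, left, down, down, left, up, up, up, up, right, right, up, up, left, down, left, left, left, left, down, right, down, left, down, right, right, down, left, left, down, right, right, down, right, right, right, right, right, down, right, right, right, right, right, right, right
First turn direction: right

Solution:

┌─┬─────────┬─┬───┬─────┬─────┐
│A│↱ ↓      │ │   │     │     │
│ ╵ ╷ ╶───┐ │ └─┐ ╵ ╷ ╶─┘ ╷ ╷ │
│↳ ↑│↳ → ↓│ │   │   │     │ │ │
│ ┌─┴───┐ │ └─┐ └─┐ └─┬───┤ └─┤
│ │     │↓│   │   │   │   │   │
│ │ ╷ ╷ │ └───┴─┐ └───┘ ╷ ├─╴ │
│ │ │ │ │↳ → ↓  │       │ │   │
│ │ │ └─┴───┐ ╷ └───────┤ │ ╷ │
│ │ │       │↓│         │ │ │ │
│ │ ├───╴ ╷ │ │ ┌───────┘ │ └─┤
│ │ │     │ │↓│ │         │   │
│ └─┘ ╷ ┌─┴─┤ │ │ ╶───────┴─┐ │
│     │ │↓ ↰│↓│ │           │ │
├─────┴─┘ ╷ │ └─┴─┬───────┐ │ │
│↓ ← ← ← ↲│↑│↳ ↓  │↱ → → ↓│ │ │
│ ╶─┬─┬───┘ │ ╷ ╷ │ ┌───╴ │ ╵ │
│↳ ↓│ │↱ → ↑│ │↓│ │↑│↓ ← ↲│   │
├─╴ │ ╵ ┌───┘ │ └─┘ │ ┌─┐ └─┐ │
│↓ ↲│  ↑│     │↳ → ↑│↓│ │   │ │
│ ╶─┴─┐ ├─────┼─────┘ │ ├─╴ │ │
│↳ → ↓│↑│↓ ← ↰│↓ ← ← ↲│ │   │ │
├───╴ │ │ ┌─┐ ╵ ┌─────┘ ╵ ┌─┘ │
│↓ ← ↲│↑│↓│ │↑ ↲│         │   │
│ ╶───┤ ╵ │ └───┘ ╶───────┤ ┌─┤
│↳ → ↓│↑ ↲│               │ │ │
│ ╶─┐ └───┴─────┐ ┌───────┘ │ │
│   │↳ → → → → ↓│ │         │ │
├─╴ └─────────┐ └─┘ ╶───────┘ │
│             │↳ → → → → → → B│
└─────────────┴───────────────┘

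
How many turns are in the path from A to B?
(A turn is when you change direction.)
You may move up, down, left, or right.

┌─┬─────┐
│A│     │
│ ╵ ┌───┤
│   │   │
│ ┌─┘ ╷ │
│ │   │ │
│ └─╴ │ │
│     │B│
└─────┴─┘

Directions: down, down, down, right, right, up, up, right, down, down
Number of turns: 4

Solution:

┌─┬─────┐
│A│     │
│ ╵ ┌───┤
│↓  │↱ ↓│
│ ┌─┘ ╷ │
│↓│  ↑│↓│
│ └─╴ │ │
│↳ → ↑│B│
└─────┴─┘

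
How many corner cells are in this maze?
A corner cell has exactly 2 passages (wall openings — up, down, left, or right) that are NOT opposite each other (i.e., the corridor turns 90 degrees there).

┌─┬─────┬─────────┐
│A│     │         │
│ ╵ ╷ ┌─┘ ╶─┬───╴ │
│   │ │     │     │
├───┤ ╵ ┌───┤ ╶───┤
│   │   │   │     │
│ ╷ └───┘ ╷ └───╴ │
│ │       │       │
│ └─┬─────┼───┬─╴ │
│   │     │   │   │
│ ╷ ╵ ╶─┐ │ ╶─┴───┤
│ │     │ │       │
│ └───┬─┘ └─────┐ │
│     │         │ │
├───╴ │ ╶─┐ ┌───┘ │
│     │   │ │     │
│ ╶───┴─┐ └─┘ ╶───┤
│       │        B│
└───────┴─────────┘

Counting corner cells (2 non-opposite passages):
Total corners: 38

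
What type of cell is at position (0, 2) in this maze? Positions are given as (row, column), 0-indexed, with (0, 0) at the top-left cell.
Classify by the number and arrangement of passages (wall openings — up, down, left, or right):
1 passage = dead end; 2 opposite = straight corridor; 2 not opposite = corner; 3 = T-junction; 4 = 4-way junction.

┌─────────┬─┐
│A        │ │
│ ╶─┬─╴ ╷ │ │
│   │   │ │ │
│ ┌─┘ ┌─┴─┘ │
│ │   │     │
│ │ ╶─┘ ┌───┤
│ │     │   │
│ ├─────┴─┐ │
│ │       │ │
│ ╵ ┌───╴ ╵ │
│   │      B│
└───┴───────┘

Checking cell at (0, 2):
Number of passages: 2
Cell type: straight corridor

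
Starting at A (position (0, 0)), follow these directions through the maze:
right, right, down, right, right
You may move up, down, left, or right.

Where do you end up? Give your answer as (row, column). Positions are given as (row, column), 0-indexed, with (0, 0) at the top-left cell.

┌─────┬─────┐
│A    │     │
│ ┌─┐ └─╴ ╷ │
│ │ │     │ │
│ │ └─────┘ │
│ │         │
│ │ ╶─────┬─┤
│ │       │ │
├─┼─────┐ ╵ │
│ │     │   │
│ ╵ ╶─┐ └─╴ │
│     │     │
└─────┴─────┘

Following directions step by step:
Start: (0, 0)
  right: (0, 0) → (0, 1)
  right: (0, 1) → (0, 2)
  down: (0, 2) → (1, 2)
  right: (1, 2) → (1, 3)
  right: (1, 3) → (1, 4)
Final position: (1, 4)

Path taken:

┌─────┬─────┐
│A → ↓│     │
│ ┌─┐ └─╴ ╷ │
│ │ │↳ → B│ │
│ │ └─────┘ │
│ │         │
│ │ ╶─────┬─┤
│ │       │ │
├─┼─────┐ ╵ │
│ │     │   │
│ ╵ ╶─┐ └─╴ │
│     │     │
└─────┴─────┘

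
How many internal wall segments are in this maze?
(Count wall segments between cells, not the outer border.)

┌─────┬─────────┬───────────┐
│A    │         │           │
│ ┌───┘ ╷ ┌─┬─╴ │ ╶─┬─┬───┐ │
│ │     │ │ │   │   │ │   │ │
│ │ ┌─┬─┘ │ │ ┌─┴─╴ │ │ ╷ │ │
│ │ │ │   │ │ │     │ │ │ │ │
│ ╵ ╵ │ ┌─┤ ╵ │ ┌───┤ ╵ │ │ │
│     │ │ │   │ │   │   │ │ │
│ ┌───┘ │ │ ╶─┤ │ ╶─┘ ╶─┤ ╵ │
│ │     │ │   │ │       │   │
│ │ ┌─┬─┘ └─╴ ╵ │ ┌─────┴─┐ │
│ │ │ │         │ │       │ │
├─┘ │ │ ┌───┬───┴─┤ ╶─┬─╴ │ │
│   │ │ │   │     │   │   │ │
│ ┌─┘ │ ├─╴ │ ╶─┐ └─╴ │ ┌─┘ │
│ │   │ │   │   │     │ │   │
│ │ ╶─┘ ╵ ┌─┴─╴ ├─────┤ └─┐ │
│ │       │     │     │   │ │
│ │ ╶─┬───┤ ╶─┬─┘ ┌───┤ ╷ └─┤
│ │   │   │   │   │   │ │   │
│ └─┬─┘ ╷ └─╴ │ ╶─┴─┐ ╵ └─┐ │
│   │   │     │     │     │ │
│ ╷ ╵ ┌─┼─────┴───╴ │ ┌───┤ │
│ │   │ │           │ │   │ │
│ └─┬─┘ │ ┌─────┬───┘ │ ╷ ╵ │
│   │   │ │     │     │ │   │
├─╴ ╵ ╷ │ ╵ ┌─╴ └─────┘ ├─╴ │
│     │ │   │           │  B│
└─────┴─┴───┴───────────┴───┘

Counting internal wall segments:
Total internal walls: 169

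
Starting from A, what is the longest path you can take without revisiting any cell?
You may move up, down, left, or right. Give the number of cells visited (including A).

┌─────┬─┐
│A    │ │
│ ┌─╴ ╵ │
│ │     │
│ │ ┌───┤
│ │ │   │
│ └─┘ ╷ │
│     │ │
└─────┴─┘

Finding longest simple path using DFS:
Start: (0, 0)
Longest path visits 9 cells
Path: A → down → down → down → right → right → up → right → down

Solution:

┌─────┬─┐
│A    │ │
│ ┌─╴ ╵ │
│↓│     │
│ │ ┌───┤
│↓│ │↱ ↓│
│ └─┘ ╷ │
│↳ → ↑│B│
└─────┴─┘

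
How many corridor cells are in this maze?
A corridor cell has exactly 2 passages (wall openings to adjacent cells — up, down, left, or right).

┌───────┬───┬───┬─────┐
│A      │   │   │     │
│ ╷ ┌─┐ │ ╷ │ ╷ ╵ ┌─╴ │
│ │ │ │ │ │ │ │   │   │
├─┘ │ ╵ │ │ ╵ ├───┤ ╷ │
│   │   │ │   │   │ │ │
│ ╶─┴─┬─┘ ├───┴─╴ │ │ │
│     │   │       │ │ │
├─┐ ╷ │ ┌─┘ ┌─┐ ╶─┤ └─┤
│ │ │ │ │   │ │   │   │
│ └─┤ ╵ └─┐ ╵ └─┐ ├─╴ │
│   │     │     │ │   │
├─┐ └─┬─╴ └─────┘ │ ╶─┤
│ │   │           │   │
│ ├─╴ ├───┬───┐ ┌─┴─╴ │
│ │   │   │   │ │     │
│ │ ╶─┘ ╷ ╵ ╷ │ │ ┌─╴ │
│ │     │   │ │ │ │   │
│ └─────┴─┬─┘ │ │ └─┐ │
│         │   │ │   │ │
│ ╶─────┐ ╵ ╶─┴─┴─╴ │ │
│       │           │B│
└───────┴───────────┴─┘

Counting cells with exactly 2 passages:
Total corridor cells: 93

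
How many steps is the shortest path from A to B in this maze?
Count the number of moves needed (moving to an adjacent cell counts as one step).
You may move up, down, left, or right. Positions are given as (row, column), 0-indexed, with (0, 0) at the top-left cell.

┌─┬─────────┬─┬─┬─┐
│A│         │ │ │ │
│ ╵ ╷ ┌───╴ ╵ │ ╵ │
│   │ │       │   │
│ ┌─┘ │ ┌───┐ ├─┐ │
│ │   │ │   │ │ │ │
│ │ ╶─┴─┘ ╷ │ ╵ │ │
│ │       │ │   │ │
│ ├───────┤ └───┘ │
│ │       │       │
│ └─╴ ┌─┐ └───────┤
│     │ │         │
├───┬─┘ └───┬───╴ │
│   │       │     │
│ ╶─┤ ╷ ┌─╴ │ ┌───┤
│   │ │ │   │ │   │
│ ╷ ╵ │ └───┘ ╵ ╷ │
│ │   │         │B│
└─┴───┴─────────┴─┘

Using BFS to find shortest path:
Start: (0, 0), End: (8, 8)
Path found:
(0,0) → (1,0) → (2,0) → (3,0) → (4,0) → (5,0) → (5,1) → (5,2) → (4,2) → (4,3) → (4,4) → (5,4) → (5,5) → (5,6) → (5,7) → (5,8) → (6,8) → (6,7) → (6,6) → (7,6) → (8,6) → (8,7) → (7,7) → (7,8) → (8,8)
Number of steps: 24

Solution:

┌─┬─────────┬─┬─┬─┐
│A│         │ │ │ │
│ ╵ ╷ ┌───╴ ╵ │ ╵ │
│↓  │ │       │   │
│ ┌─┘ │ ┌───┐ ├─┐ │
│↓│   │ │   │ │ │ │
│ │ ╶─┴─┘ ╷ │ ╵ │ │
│↓│       │ │   │ │
│ ├───────┤ └───┘ │
│↓│  ↱ → ↓│       │
│ └─╴ ┌─┐ └───────┤
│↳ → ↑│ │↳ → → → ↓│
├───┬─┘ └───┬───╴ │
│   │       │↓ ← ↲│
│ ╶─┤ ╷ ┌─╴ │ ┌───┤
│   │ │ │   │↓│↱ ↓│
│ ╷ ╵ │ └───┘ ╵ ╷ │
│ │   │      ↳ ↑│B│
└─┴───┴─────────┴─┘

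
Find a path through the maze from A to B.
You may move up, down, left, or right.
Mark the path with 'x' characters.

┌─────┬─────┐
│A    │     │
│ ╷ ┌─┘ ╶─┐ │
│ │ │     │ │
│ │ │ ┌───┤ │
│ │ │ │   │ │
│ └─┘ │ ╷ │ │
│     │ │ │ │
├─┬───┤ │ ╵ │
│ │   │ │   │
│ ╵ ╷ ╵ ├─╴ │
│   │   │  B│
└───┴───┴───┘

Finding the shortest path through the maze:
Path length: 16 steps
Directions: down → down → down → right → right → up → up → right → up → right → right → down → down → down → down → down

Solution:

┌─────┬─────┐
│A    │x x x│
│ ╷ ┌─┘ ╶─┐ │
│x│ │x x  │x│
│ │ │ ┌───┤ │
│x│ │x│   │x│
│ └─┘ │ ╷ │ │
│x x x│ │ │x│
├─┬───┤ │ ╵ │
│ │   │ │  x│
│ ╵ ╷ ╵ ├─╴ │
│   │   │  B│
└───┴───┴───┘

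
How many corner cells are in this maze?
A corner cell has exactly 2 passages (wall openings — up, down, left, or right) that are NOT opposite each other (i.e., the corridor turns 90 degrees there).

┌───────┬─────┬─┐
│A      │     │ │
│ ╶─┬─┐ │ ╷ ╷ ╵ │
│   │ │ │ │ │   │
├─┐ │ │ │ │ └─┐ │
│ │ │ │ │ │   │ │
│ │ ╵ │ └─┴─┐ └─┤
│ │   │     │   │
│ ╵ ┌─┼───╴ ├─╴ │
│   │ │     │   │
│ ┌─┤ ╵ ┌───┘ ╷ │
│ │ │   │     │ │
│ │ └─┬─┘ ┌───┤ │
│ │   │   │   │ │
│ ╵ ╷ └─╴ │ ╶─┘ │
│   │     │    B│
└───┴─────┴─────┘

Counting corner cells (2 non-opposite passages):
Total corners: 30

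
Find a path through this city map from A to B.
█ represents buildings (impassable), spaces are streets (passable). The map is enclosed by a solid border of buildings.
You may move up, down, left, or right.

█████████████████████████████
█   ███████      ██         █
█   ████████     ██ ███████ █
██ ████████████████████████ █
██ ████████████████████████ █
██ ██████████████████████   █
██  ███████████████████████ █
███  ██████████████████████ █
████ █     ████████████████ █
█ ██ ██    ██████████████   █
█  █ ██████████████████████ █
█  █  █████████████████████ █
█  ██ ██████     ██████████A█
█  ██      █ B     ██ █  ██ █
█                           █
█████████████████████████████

Finding the shortest path from A to B:
Movement: cardinal only
Path length: 17 steps
Directions: down → down → left → left → left → left → left → left → left → left → left → up → left → left → left → left → left

Solution:

█████████████████████████████
█   ███████      ██         █
█   ████████     ██ ███████ █
██ ████████████████████████ █
██ ████████████████████████ █
██ ██████████████████████   █
██  ███████████████████████ █
███  ██████████████████████ █
████ █     ████████████████ █
█ ██ ██    ██████████████   █
█  █ ██████████████████████ █
█  █  █████████████████████ █
█  ██ ██████     ██████████A█
█  ██      █ B←←←←↰██ █  ██↓█
█                 ↑←←←←←←←←↲█
█████████████████████████████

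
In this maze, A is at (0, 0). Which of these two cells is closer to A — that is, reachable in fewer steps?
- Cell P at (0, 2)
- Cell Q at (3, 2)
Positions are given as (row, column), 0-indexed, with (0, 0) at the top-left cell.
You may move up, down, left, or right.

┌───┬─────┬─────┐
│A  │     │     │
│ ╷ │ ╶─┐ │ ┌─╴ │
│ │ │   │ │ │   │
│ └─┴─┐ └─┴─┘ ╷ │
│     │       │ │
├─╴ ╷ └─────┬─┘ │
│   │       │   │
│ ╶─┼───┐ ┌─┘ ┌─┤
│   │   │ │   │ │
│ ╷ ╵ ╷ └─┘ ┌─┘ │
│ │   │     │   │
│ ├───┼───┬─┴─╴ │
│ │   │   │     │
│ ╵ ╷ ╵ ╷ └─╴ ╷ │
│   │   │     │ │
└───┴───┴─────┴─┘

Shortest path A → P at (0, 2): 28 steps
Shortest path A → Q at (3, 2): 5 steps

Q is closer (5 steps vs 28 steps).

Path to P:

┌───┬─────┬─────┐
│A  │P    │     │
│ ╷ │ ╶─┐ │ ┌─╴ │
│↓│ │↑ ↰│ │ │↓ ↰│
│ └─┴─┐ └─┴─┘ ╷ │
│↳ ↓  │↑ ← ← ↲│↑│
├─╴ ╷ └─────┬─┘ │
│↓ ↲│       │↱ ↑│
│ ╶─┼───┐ ┌─┘ ┌─┤
│↳ ↓│↱ ↓│ │↱ ↑│ │
│ ╷ ╵ ╷ └─┘ ┌─┘ │
│ │↳ ↑│↳ → ↑│   │
│ ├───┼───┬─┴─╴ │
│ │   │   │     │
│ ╵ ╷ ╵ ╷ └─╴ ╷ │
│   │   │     │ │
└───┴───┴─────┴─┘

Path to Q:

┌───┬─────┬─────┐
│A  │     │     │
│ ╷ │ ╶─┐ │ ┌─╴ │
│↓│ │   │ │ │   │
│ └─┴─┐ └─┴─┘ ╷ │
│↳ → ↓│       │ │
├─╴ ╷ └─────┬─┘ │
│   │Q      │   │
│ ╶─┼───┐ ┌─┘ ┌─┤
│   │   │ │   │ │
│ ╷ ╵ ╷ └─┘ ┌─┘ │
│ │   │     │   │
│ ├───┼───┬─┴─╴ │
│ │   │   │     │
│ ╵ ╷ ╵ ╷ └─╴ ╷ │
│   │   │     │ │
└───┴───┴─────┴─┘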